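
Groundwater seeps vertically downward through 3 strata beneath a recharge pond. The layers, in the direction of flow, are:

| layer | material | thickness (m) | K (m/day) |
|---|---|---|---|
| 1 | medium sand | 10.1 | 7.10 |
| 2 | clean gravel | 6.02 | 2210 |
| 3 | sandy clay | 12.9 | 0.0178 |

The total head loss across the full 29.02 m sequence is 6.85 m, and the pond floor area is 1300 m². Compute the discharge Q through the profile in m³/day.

12.3

Flow is perpendicular to layering, so the layers act in series and the equivalent K is the thickness-weighted harmonic mean.
Total thickness L = 10.1 + 6.02 + 12.9 = 29.02 m.
Σ(b_i/K_i) = 10.1/7.10 + 6.02/2210 + 12.9/0.0178 = 726.1 d.
K_eq = L / Σ(b_i/K_i) = 29.02 / 726.1 = 0.03996 m/day.
Q = K_eq · A · (Δh/L) = 0.03996 × 1300 × (6.85/29.02) = 12.26 m³/day.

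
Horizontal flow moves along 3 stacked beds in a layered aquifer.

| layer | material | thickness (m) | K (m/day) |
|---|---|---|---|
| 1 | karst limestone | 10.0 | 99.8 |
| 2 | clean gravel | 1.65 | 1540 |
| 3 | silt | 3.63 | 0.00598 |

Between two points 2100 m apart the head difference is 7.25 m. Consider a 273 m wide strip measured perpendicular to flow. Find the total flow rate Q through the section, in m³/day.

Flow is parallel to layering, so each bed carries its own Darcy discharge and the transmissivities add.
Σ(K_i·b_i) = 99.8×10.0 + 1540×1.65 + 0.00598×3.63 = 3539 m²/day.
Hydraulic gradient i = Δh / L = 7.25 / 2100 = 0.003452.
Q = Σ(K_i·b_i) · W · i = 3539 × 273 × 0.003452 = 3336 m³/day.

3340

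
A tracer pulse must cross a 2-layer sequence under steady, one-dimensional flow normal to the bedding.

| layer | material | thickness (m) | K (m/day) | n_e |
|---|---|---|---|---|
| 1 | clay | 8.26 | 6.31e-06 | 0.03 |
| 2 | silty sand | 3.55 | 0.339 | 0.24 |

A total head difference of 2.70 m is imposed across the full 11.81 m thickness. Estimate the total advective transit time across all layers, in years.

With flow normal to the layers, continuity requires the same specific discharge q through every layer.
Σ(b_i/K_i) = 8.26/6.31e-06 + 3.55/0.339 = 1.309e+06 d.
q = Δh / Σ(b_i/K_i) = 2.70 / 1.309e+06 = 2.063e-06 m/day.
In each layer the seepage velocity is v_i = q/n_i, so the layer transit time is t_i = b_i·n_i / q:
  layer 1 (clay): t_1 = 8.26 × 0.03 / 2.063e-06 = 1.201e+05 d
  layer 2 (silty sand): t_2 = 3.55 × 0.24 / 2.063e-06 = 4.131e+05 d
Total t = Σ t_i = 5.332e+05 days = 1460 years.

1460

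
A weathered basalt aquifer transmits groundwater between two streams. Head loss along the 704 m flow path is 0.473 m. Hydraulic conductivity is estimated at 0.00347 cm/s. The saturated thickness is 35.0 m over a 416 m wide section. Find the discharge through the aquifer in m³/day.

Convert K: 0.00347 cm/s × 864 = 2.998 m/day.
Cross-sectional area A = 416 × 35.0 = 14560 m².
Hydraulic gradient i = Δh / L = 0.473 / 704 = 0.0006719.
Darcy's law: Q = K · A · i = 2.998 × 14560 × 0.0006719 = 29.33 m³/day.

29.3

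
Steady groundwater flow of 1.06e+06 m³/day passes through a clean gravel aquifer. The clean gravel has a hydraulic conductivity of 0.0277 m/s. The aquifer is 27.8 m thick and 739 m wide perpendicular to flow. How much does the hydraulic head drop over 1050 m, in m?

Convert K: 0.0277 m/s × 86400 = 2393 m/day.
Cross-sectional area A = 739 × 27.8 = 20544 m².
From Q = K·A·i, i = Q / (K·A) = 1.06e+06 / (2393 × 20544) = 0.02156.
Head loss Δh = i · L = 0.02156 × 1050 = 22.64 m.

22.6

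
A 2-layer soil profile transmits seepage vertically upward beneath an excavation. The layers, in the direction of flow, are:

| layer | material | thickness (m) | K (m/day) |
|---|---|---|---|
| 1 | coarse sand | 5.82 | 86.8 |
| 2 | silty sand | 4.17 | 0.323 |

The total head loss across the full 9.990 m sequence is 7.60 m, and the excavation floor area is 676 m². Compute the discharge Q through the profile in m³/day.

Flow is perpendicular to layering, so the layers act in series and the equivalent K is the thickness-weighted harmonic mean.
Total thickness L = 5.82 + 4.17 = 9.990 m.
Σ(b_i/K_i) = 5.82/86.8 + 4.17/0.323 = 12.98 d.
K_eq = L / Σ(b_i/K_i) = 9.990 / 12.98 = 0.7698 m/day.
Q = K_eq · A · (Δh/L) = 0.7698 × 676 × (7.60/9.990) = 395.9 m³/day.

396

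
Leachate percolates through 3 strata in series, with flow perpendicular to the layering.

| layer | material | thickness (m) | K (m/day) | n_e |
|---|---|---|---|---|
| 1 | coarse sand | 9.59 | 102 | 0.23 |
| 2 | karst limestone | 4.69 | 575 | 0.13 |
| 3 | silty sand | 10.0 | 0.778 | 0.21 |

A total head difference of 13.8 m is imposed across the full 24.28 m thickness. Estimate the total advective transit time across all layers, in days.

With flow normal to the layers, continuity requires the same specific discharge q through every layer.
Σ(b_i/K_i) = 9.59/102 + 4.69/575 + 10.0/0.778 = 12.96 d.
q = Δh / Σ(b_i/K_i) = 13.8 / 12.96 = 1.065 m/day.
In each layer the seepage velocity is v_i = q/n_i, so the layer transit time is t_i = b_i·n_i / q:
  layer 1 (coarse sand): t_1 = 9.59 × 0.23 / 1.065 = 2.071 d
  layer 2 (karst limestone): t_2 = 4.69 × 0.13 / 1.065 = 0.5724 d
  layer 3 (silty sand): t_3 = 10.0 × 0.21 / 1.065 = 1.972 d
Total t = Σ t_i = 4.615 days.

4.61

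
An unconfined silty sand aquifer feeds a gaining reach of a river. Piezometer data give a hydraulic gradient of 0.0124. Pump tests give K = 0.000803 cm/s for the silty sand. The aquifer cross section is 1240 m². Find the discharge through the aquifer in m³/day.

10.7

Convert K: 0.000803 cm/s × 864 = 0.6938 m/day.
Hydraulic gradient i = 0.0124.
Darcy's law: Q = K · A · i = 0.6938 × 1240 × 0.01240 = 10.67 m³/day.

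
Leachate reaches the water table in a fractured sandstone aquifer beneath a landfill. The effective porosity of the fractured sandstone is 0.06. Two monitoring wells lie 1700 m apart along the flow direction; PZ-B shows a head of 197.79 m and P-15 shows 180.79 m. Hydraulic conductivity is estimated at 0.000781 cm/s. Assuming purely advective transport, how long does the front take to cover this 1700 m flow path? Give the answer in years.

Convert K: 0.000781 cm/s × 864 = 0.6748 m/day.
Hydraulic gradient i = (197.79 − 180.79) / 1700 = 17 / 1700 = 0.01000.
Darcy flux q = K · i = 0.6748 × 0.01000 = 0.006748 m/day.
Seepage velocity v = q / n_e = 0.006748 / 0.06 = 0.1125 m/day.
Travel time t = L / v = 1700 / 0.1125 = 15116 days = 41.39 years.

41.4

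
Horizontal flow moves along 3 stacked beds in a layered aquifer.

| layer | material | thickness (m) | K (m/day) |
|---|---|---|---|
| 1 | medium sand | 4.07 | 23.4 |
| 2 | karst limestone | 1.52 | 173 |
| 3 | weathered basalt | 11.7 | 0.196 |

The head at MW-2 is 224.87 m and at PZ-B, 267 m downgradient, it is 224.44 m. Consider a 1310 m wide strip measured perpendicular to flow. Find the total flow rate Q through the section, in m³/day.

761

Flow is parallel to layering, so each bed carries its own Darcy discharge and the transmissivities add.
Σ(K_i·b_i) = 23.4×4.07 + 173×1.52 + 0.196×11.7 = 360.5 m²/day.
Hydraulic gradient i = (224.87 − 224.44) / 267 = 0.43 / 267 = 0.001610.
Q = Σ(K_i·b_i) · W · i = 360.5 × 1310 × 0.001610 = 760.5 m³/day.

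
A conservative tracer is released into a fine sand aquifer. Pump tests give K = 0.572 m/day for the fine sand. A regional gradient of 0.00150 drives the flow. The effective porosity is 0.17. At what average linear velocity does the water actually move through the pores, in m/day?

Hydraulic gradient i = 0.00150.
Darcy flux q = K · i = 0.5720 × 0.001500 = 0.0008580 m/day.
Seepage velocity v = q / n_e = 0.0008580 / 0.17 = 0.005047 m/day.

0.00505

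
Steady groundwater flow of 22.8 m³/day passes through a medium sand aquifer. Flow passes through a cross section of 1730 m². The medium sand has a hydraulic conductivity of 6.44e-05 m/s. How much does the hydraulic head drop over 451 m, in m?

1.07

Convert K: 6.44e-05 m/s × 86400 = 5.564 m/day.
From Q = K·A·i, i = Q / (K·A) = 22.8 / (5.564 × 1730) = 0.002369.
Head loss Δh = i · L = 0.002369 × 451 = 1.068 m.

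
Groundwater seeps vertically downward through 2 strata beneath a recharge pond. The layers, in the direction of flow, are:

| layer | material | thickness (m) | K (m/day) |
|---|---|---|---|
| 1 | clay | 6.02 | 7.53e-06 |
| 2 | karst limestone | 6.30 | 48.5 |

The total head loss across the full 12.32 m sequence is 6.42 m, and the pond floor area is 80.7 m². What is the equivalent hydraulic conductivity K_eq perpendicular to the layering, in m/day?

1.54e-05

Flow is perpendicular to layering, so the layers act in series and the equivalent K is the thickness-weighted harmonic mean.
Total thickness L = 6.02 + 6.30 = 12.32 m.
Σ(b_i/K_i) = 6.02/7.53e-06 + 6.30/48.5 = 7.995e+05 d.
K_eq = L / Σ(b_i/K_i) = 12.32 / 7.995e+05 = 1.541e-05 m/day.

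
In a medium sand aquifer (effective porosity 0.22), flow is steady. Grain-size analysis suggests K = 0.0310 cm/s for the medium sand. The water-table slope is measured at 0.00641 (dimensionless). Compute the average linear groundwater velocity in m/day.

Convert K: 0.0310 cm/s × 864 = 26.78 m/day.
Hydraulic gradient i = 0.00641.
Darcy flux q = K · i = 26.78 × 0.006410 = 0.1717 m/day.
Seepage velocity v = q / n_e = 0.1717 / 0.22 = 0.7804 m/day.

0.780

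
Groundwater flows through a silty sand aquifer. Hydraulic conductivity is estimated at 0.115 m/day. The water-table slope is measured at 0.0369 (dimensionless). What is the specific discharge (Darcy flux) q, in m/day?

Hydraulic gradient i = 0.0369.
Specific discharge q = K · i = 0.1150 × 0.03690 = 0.004244 m/day.

0.00424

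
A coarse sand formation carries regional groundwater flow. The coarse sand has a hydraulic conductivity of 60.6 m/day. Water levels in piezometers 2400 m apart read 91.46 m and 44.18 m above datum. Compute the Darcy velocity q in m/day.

Hydraulic gradient i = (91.46 − 44.18) / 2400 = 47.28 / 2400 = 0.01970.
Specific discharge q = K · i = 60.60 × 0.01970 = 1.194 m/day.

1.19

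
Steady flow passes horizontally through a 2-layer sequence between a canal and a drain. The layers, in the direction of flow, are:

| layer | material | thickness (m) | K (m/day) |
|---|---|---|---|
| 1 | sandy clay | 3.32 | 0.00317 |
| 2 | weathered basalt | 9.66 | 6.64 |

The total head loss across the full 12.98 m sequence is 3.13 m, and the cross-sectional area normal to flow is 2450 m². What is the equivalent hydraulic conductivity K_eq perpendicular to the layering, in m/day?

0.0124

Flow is perpendicular to layering, so the layers act in series and the equivalent K is the thickness-weighted harmonic mean.
Total thickness L = 3.32 + 9.66 = 12.98 m.
Σ(b_i/K_i) = 3.32/0.00317 + 9.66/6.64 = 1049 d.
K_eq = L / Σ(b_i/K_i) = 12.98 / 1049 = 0.01238 m/day.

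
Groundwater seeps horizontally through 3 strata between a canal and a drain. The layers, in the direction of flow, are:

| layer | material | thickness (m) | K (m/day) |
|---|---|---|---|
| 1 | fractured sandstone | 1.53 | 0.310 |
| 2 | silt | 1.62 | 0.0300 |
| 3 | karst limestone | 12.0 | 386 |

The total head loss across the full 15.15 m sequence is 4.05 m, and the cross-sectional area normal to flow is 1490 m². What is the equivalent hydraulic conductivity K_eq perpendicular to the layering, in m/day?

0.257

Flow is perpendicular to layering, so the layers act in series and the equivalent K is the thickness-weighted harmonic mean.
Total thickness L = 1.53 + 1.62 + 12.0 = 15.15 m.
Σ(b_i/K_i) = 1.53/0.310 + 1.62/0.0300 + 12.0/386 = 58.97 d.
K_eq = L / Σ(b_i/K_i) = 15.15 / 58.97 = 0.2569 m/day.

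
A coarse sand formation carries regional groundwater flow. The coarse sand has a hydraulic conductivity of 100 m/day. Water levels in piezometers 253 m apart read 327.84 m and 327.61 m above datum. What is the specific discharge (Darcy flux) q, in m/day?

Hydraulic gradient i = (327.84 − 327.61) / 253 = 0.23 / 253 = 0.0009091.
Specific discharge q = K · i = 100.0 × 0.0009091 = 0.09091 m/day.

0.0909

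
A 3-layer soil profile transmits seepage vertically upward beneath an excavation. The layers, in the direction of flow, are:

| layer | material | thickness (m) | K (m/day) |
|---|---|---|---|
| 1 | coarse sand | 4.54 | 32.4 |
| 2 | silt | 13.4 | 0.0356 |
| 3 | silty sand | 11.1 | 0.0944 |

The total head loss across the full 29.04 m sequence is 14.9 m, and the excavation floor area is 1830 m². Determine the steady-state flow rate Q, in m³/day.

55.2

Flow is perpendicular to layering, so the layers act in series and the equivalent K is the thickness-weighted harmonic mean.
Total thickness L = 4.54 + 13.4 + 11.1 = 29.04 m.
Σ(b_i/K_i) = 4.54/32.4 + 13.4/0.0356 + 11.1/0.0944 = 494.1 d.
K_eq = L / Σ(b_i/K_i) = 29.04 / 494.1 = 0.05877 m/day.
Q = K_eq · A · (Δh/L) = 0.05877 × 1830 × (14.9/29.04) = 55.18 m³/day.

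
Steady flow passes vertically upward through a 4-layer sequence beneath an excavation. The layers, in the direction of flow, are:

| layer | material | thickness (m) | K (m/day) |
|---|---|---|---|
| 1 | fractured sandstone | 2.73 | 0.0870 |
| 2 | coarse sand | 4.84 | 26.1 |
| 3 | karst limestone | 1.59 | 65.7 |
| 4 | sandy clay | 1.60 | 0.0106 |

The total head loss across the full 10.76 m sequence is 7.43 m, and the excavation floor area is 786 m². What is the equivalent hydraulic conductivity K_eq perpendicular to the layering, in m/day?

Flow is perpendicular to layering, so the layers act in series and the equivalent K is the thickness-weighted harmonic mean.
Total thickness L = 2.73 + 4.84 + 1.59 + 1.60 = 10.76 m.
Σ(b_i/K_i) = 2.73/0.0870 + 4.84/26.1 + 1.59/65.7 + 1.60/0.0106 = 182.5 d.
K_eq = L / Σ(b_i/K_i) = 10.76 / 182.5 = 0.05895 m/day.

0.0589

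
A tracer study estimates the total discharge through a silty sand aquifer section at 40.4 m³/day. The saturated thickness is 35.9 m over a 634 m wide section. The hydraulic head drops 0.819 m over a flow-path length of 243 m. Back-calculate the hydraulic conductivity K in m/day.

Cross-sectional area A = 634 × 35.9 = 22761 m².
Hydraulic gradient i = Δh / L = 0.819 / 243 = 0.003370.
From Q = K·A·i, K = Q / (A·i) = 40.4 / (22761 × 0.003370) = 0.5266 m/day.

0.527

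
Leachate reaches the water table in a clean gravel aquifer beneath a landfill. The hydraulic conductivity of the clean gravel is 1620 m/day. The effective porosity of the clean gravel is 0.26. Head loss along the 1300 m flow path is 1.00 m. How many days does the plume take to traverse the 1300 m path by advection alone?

Hydraulic gradient i = Δh / L = 1.00 / 1300 = 0.0007692.
Darcy flux q = K · i = 1620 × 0.0007692 = 1.246 m/day.
Seepage velocity v = q / n_e = 1.246 / 0.26 = 4.793 m/day.
Travel time t = L / v = 1300 / 4.793 = 271.2 days.

271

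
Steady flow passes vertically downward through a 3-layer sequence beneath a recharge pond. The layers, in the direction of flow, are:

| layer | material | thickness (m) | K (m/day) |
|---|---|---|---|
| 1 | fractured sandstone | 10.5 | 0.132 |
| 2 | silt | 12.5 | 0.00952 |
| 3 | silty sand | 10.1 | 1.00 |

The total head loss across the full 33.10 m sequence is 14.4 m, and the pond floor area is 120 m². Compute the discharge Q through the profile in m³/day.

1.23

Flow is perpendicular to layering, so the layers act in series and the equivalent K is the thickness-weighted harmonic mean.
Total thickness L = 10.5 + 12.5 + 10.1 = 33.10 m.
Σ(b_i/K_i) = 10.5/0.132 + 12.5/0.00952 + 10.1/1.00 = 1403 d.
K_eq = L / Σ(b_i/K_i) = 33.10 / 1403 = 0.02360 m/day.
Q = K_eq · A · (Δh/L) = 0.02360 × 120 × (14.4/33.10) = 1.232 m³/day.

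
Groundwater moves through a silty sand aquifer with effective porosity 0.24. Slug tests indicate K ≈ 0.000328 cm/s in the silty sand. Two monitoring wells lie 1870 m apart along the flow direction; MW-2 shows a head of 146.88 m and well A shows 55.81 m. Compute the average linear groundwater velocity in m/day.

Convert K: 0.000328 cm/s × 864 = 0.2834 m/day.
Hydraulic gradient i = (146.88 − 55.81) / 1870 = 91.07 / 1870 = 0.04870.
Darcy flux q = K · i = 0.2834 × 0.04870 = 0.01380 m/day.
Seepage velocity v = q / n_e = 0.01380 / 0.24 = 0.05751 m/day.

0.0575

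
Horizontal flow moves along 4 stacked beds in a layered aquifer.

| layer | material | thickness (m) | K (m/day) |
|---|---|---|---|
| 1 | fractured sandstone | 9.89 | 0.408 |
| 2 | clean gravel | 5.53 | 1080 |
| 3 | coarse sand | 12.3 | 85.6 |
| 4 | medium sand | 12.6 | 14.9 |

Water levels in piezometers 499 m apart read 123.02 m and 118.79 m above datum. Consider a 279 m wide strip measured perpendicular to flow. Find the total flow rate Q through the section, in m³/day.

Flow is parallel to layering, so each bed carries its own Darcy discharge and the transmissivities add.
Σ(K_i·b_i) = 0.408×9.89 + 1080×5.53 + 85.6×12.3 + 14.9×12.6 = 7217 m²/day.
Hydraulic gradient i = (123.02 − 118.79) / 499 = 4.23 / 499 = 0.008477.
Q = Σ(K_i·b_i) · W · i = 7217 × 279 × 0.008477 = 17069 m³/day.

17100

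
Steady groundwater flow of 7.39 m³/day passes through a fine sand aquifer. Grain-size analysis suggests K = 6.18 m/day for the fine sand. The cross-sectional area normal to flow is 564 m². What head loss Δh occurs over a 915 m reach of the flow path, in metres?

From Q = K·A·i, i = Q / (K·A) = 7.39 / (6.180 × 564.0) = 0.002120.
Head loss Δh = i · L = 0.002120 × 915 = 1.940 m.

1.94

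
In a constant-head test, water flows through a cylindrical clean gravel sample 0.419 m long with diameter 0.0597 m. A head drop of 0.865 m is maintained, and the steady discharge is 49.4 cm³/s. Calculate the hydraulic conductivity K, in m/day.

739

Cross-sectional area A = π·(d/2)² = π × (0.0597/2)² = 0.002799 m².
Convert discharge: 49.4 cm³/s = 4.940e-05 m³/s.
Darcy's law rearranged: K = Q·L / (A·Δh) = 4.940e-05 × 0.419 / (0.002799 × 0.865) = 0.008548 m/s = 738.6 m/day.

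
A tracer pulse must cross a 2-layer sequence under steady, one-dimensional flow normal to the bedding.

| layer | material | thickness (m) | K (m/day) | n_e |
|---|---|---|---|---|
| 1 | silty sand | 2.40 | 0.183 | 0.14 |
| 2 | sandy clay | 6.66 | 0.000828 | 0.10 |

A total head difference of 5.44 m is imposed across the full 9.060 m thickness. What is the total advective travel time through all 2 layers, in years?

With flow normal to the layers, continuity requires the same specific discharge q through every layer.
Σ(b_i/K_i) = 2.40/0.183 + 6.66/0.000828 = 8057 d.
q = Δh / Σ(b_i/K_i) = 5.44 / 8057 = 0.0006752 m/day.
In each layer the seepage velocity is v_i = q/n_i, so the layer transit time is t_i = b_i·n_i / q:
  layer 1 (silty sand): t_1 = 2.40 × 0.14 / 0.0006752 = 497.6 d
  layer 2 (sandy clay): t_2 = 6.66 × 0.10 / 0.0006752 = 986.3 d
Total t = Σ t_i = 1484 days = 4.063 years.

4.06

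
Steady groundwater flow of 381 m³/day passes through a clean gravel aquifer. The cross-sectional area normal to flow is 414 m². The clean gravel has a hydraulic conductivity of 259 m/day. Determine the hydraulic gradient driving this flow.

0.00355

From Q = K·A·i, i = Q / (K·A) = 381 / (259.0 × 414.0) = 0.003553.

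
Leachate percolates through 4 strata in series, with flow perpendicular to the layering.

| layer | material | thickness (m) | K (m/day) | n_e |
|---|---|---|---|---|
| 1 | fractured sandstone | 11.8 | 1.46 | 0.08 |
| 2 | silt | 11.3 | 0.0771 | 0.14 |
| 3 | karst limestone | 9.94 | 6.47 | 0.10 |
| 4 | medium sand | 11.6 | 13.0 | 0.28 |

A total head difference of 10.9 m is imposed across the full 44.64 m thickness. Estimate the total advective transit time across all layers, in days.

With flow normal to the layers, continuity requires the same specific discharge q through every layer.
Σ(b_i/K_i) = 11.8/1.46 + 11.3/0.0771 + 9.94/6.47 + 11.6/13.0 = 157.1 d.
q = Δh / Σ(b_i/K_i) = 10.9 / 157.1 = 0.06939 m/day.
In each layer the seepage velocity is v_i = q/n_i, so the layer transit time is t_i = b_i·n_i / q:
  layer 1 (fractured sandstone): t_1 = 11.8 × 0.08 / 0.06939 = 13.60 d
  layer 2 (silt): t_2 = 11.3 × 0.14 / 0.06939 = 22.80 d
  layer 3 (karst limestone): t_3 = 9.94 × 0.10 / 0.06939 = 14.32 d
  layer 4 (medium sand): t_4 = 11.6 × 0.28 / 0.06939 = 46.81 d
Total t = Σ t_i = 97.53 days.

97.5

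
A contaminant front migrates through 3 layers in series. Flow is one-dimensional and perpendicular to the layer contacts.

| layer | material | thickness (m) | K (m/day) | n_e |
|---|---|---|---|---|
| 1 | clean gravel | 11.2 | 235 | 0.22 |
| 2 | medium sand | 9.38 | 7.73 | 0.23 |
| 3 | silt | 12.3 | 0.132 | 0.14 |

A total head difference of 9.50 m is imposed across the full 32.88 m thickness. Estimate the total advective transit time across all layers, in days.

63.1

With flow normal to the layers, continuity requires the same specific discharge q through every layer.
Σ(b_i/K_i) = 11.2/235 + 9.38/7.73 + 12.3/0.132 = 94.44 d.
q = Δh / Σ(b_i/K_i) = 9.50 / 94.44 = 0.1006 m/day.
In each layer the seepage velocity is v_i = q/n_i, so the layer transit time is t_i = b_i·n_i / q:
  layer 1 (clean gravel): t_1 = 11.2 × 0.22 / 0.1006 = 24.50 d
  layer 2 (medium sand): t_2 = 9.38 × 0.23 / 0.1006 = 21.45 d
  layer 3 (silt): t_3 = 12.3 × 0.14 / 0.1006 = 17.12 d
Total t = Σ t_i = 63.06 days.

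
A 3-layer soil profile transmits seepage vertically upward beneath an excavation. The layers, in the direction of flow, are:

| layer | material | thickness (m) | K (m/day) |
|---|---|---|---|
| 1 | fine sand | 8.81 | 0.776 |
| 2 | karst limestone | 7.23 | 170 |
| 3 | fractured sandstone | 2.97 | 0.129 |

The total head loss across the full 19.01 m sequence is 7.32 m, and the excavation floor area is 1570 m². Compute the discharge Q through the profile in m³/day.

334

Flow is perpendicular to layering, so the layers act in series and the equivalent K is the thickness-weighted harmonic mean.
Total thickness L = 8.81 + 7.23 + 2.97 = 19.01 m.
Σ(b_i/K_i) = 8.81/0.776 + 7.23/170 + 2.97/0.129 = 34.42 d.
K_eq = L / Σ(b_i/K_i) = 19.01 / 34.42 = 0.5523 m/day.
Q = K_eq · A · (Δh/L) = 0.5523 × 1570 × (7.32/19.01) = 333.9 m³/day.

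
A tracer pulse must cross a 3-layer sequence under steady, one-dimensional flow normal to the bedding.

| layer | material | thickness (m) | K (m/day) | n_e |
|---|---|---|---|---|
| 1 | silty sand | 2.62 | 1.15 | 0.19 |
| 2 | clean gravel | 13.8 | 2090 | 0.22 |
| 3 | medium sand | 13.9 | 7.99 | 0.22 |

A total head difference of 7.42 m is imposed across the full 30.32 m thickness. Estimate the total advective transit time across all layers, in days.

3.58

With flow normal to the layers, continuity requires the same specific discharge q through every layer.
Σ(b_i/K_i) = 2.62/1.15 + 13.8/2090 + 13.9/7.99 = 4.025 d.
q = Δh / Σ(b_i/K_i) = 7.42 / 4.025 = 1.844 m/day.
In each layer the seepage velocity is v_i = q/n_i, so the layer transit time is t_i = b_i·n_i / q:
  layer 1 (silty sand): t_1 = 2.62 × 0.19 / 1.844 = 0.2700 d
  layer 2 (clean gravel): t_2 = 13.8 × 0.22 / 1.844 = 1.647 d
  layer 3 (medium sand): t_3 = 13.9 × 0.22 / 1.844 = 1.659 d
Total t = Σ t_i = 3.575 days.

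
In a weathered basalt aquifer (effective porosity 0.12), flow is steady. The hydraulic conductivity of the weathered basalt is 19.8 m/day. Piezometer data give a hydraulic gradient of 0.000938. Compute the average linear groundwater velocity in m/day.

0.155

Hydraulic gradient i = 0.000938.
Darcy flux q = K · i = 19.80 × 0.0009380 = 0.01857 m/day.
Seepage velocity v = q / n_e = 0.01857 / 0.12 = 0.1548 m/day.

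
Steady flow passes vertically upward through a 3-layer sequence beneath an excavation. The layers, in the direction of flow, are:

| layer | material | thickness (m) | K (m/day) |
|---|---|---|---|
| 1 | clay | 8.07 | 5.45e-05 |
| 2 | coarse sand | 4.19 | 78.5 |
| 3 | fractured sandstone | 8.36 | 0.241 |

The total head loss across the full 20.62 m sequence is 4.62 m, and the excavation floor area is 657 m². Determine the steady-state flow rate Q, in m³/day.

0.0205

Flow is perpendicular to layering, so the layers act in series and the equivalent K is the thickness-weighted harmonic mean.
Total thickness L = 8.07 + 4.19 + 8.36 = 20.62 m.
Σ(b_i/K_i) = 8.07/5.45e-05 + 4.19/78.5 + 8.36/0.241 = 1.481e+05 d.
K_eq = L / Σ(b_i/K_i) = 20.62 / 1.481e+05 = 0.0001392 m/day.
Q = K_eq · A · (Δh/L) = 0.0001392 × 657 × (4.62/20.62) = 0.02049 m³/day.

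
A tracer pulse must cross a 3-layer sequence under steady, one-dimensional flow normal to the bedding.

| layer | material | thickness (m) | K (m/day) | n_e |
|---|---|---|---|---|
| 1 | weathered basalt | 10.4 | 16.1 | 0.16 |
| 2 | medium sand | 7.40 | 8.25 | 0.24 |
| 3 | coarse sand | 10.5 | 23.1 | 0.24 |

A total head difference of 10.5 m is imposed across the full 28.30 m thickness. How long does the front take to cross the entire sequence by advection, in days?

1.13

With flow normal to the layers, continuity requires the same specific discharge q through every layer.
Σ(b_i/K_i) = 10.4/16.1 + 7.40/8.25 + 10.5/23.1 = 1.997 d.
q = Δh / Σ(b_i/K_i) = 10.5 / 1.997 = 5.257 m/day.
In each layer the seepage velocity is v_i = q/n_i, so the layer transit time is t_i = b_i·n_i / q:
  layer 1 (weathered basalt): t_1 = 10.4 × 0.16 / 5.257 = 0.3166 d
  layer 2 (medium sand): t_2 = 7.40 × 0.24 / 5.257 = 0.3379 d
  layer 3 (coarse sand): t_3 = 10.5 × 0.24 / 5.257 = 0.4794 d
Total t = Σ t_i = 1.134 days.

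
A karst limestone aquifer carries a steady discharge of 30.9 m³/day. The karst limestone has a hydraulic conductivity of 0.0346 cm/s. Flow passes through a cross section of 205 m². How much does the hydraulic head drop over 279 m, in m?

1.41

Convert K: 0.0346 cm/s × 864 = 29.89 m/day.
From Q = K·A·i, i = Q / (K·A) = 30.9 / (29.89 × 205.0) = 0.005042.
Head loss Δh = i · L = 0.005042 × 279 = 1.407 m.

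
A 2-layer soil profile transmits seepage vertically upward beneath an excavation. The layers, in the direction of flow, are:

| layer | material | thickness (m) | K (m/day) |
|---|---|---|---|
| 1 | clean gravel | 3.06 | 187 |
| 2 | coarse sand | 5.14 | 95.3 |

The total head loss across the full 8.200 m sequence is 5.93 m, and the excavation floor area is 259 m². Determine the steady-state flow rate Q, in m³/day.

21800

Flow is perpendicular to layering, so the layers act in series and the equivalent K is the thickness-weighted harmonic mean.
Total thickness L = 3.06 + 5.14 = 8.200 m.
Σ(b_i/K_i) = 3.06/187 + 5.14/95.3 = 0.07030 d.
K_eq = L / Σ(b_i/K_i) = 8.200 / 0.07030 = 116.6 m/day.
Q = K_eq · A · (Δh/L) = 116.6 × 259 × (5.93/8.200) = 21848 m³/day.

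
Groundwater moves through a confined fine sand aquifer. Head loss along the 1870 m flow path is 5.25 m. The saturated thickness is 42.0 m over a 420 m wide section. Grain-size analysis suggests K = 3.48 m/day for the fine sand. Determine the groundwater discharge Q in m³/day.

Cross-sectional area A = 420 × 42.0 = 17640 m².
Hydraulic gradient i = Δh / L = 5.25 / 1870 = 0.002807.
Darcy's law: Q = K · A · i = 3.480 × 17640 × 0.002807 = 172.3 m³/day.

172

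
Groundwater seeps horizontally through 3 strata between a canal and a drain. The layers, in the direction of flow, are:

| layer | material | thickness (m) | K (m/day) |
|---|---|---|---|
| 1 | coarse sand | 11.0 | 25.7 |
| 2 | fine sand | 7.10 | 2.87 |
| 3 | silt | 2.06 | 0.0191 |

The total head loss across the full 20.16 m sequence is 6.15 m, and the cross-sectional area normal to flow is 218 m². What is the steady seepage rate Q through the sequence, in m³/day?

Flow is perpendicular to layering, so the layers act in series and the equivalent K is the thickness-weighted harmonic mean.
Total thickness L = 11.0 + 7.10 + 2.06 = 20.16 m.
Σ(b_i/K_i) = 11.0/25.7 + 7.10/2.87 + 2.06/0.0191 = 110.8 d.
K_eq = L / Σ(b_i/K_i) = 20.16 / 110.8 = 0.1820 m/day.
Q = K_eq · A · (Δh/L) = 0.1820 × 218 × (6.15/20.16) = 12.11 m³/day.

12.1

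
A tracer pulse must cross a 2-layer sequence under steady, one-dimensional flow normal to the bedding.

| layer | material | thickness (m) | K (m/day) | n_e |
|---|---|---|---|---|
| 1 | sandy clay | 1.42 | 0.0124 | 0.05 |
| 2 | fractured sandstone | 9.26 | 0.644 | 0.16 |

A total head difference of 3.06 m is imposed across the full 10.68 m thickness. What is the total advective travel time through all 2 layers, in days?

65.4

With flow normal to the layers, continuity requires the same specific discharge q through every layer.
Σ(b_i/K_i) = 1.42/0.0124 + 9.26/0.644 = 128.9 d.
q = Δh / Σ(b_i/K_i) = 3.06 / 128.9 = 0.02374 m/day.
In each layer the seepage velocity is v_i = q/n_i, so the layer transit time is t_i = b_i·n_i / q:
  layer 1 (sandy clay): t_1 = 1.42 × 0.05 / 0.02374 = 2.991 d
  layer 2 (fractured sandstone): t_2 = 9.26 × 0.16 / 0.02374 = 62.41 d
Total t = Σ t_i = 65.40 days.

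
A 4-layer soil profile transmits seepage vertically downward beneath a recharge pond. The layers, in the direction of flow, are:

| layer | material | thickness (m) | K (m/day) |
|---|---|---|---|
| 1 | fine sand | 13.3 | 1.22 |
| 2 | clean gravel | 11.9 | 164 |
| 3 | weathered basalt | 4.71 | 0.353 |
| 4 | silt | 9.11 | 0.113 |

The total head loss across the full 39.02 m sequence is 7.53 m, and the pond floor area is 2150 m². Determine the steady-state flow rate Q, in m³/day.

154

Flow is perpendicular to layering, so the layers act in series and the equivalent K is the thickness-weighted harmonic mean.
Total thickness L = 13.3 + 11.9 + 4.71 + 9.11 = 39.02 m.
Σ(b_i/K_i) = 13.3/1.22 + 11.9/164 + 4.71/0.353 + 9.11/0.113 = 104.9 d.
K_eq = L / Σ(b_i/K_i) = 39.02 / 104.9 = 0.3718 m/day.
Q = K_eq · A · (Δh/L) = 0.3718 × 2150 × (7.53/39.02) = 154.3 m³/day.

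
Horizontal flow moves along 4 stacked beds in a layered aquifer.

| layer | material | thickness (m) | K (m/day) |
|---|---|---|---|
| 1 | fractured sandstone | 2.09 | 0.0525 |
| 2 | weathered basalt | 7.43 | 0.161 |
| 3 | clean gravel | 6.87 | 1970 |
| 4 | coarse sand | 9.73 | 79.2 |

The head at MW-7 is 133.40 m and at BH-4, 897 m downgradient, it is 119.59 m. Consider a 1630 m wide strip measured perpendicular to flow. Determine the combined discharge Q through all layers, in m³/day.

Flow is parallel to layering, so each bed carries its own Darcy discharge and the transmissivities add.
Σ(K_i·b_i) = 0.0525×2.09 + 0.161×7.43 + 1970×6.87 + 79.2×9.73 = 14306 m²/day.
Hydraulic gradient i = (133.40 − 119.59) / 897 = 13.81 / 897 = 0.01540.
Q = Σ(K_i·b_i) · W · i = 14306 × 1630 × 0.01540 = 3.590e+05 m³/day.

359000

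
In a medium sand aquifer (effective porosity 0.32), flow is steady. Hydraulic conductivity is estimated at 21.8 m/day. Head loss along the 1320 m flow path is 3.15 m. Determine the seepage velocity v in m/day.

Hydraulic gradient i = Δh / L = 3.15 / 1320 = 0.002386.
Darcy flux q = K · i = 21.80 × 0.002386 = 0.05202 m/day.
Seepage velocity v = q / n_e = 0.05202 / 0.32 = 0.1626 m/day.

0.163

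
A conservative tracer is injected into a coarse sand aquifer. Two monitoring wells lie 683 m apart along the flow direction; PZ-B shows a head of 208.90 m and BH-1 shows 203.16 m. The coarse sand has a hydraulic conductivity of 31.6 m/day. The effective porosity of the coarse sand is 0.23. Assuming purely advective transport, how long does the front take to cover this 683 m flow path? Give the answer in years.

1.62

Hydraulic gradient i = (208.90 − 203.16) / 683 = 5.74 / 683 = 0.008404.
Darcy flux q = K · i = 31.60 × 0.008404 = 0.2656 m/day.
Seepage velocity v = q / n_e = 0.2656 / 0.23 = 1.155 m/day.
Travel time t = L / v = 683 / 1.155 = 591.5 days = 1.619 years.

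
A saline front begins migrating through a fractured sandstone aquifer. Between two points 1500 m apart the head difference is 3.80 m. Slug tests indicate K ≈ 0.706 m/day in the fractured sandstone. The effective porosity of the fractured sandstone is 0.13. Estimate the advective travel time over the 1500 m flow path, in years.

Hydraulic gradient i = Δh / L = 3.80 / 1500 = 0.002533.
Darcy flux q = K · i = 0.7060 × 0.002533 = 0.001789 m/day.
Seepage velocity v = q / n_e = 0.001789 / 0.13 = 0.01376 m/day.
Travel time t = L / v = 1500 / 0.01376 = 1.090e+05 days = 298.5 years.

299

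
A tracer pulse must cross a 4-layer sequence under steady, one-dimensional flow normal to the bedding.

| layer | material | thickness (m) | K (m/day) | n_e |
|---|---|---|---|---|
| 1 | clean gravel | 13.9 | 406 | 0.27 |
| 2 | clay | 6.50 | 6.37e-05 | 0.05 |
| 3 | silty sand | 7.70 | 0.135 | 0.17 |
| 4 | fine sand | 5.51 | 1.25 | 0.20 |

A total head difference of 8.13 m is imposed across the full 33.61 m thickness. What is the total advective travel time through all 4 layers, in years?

223

With flow normal to the layers, continuity requires the same specific discharge q through every layer.
Σ(b_i/K_i) = 13.9/406 + 6.50/6.37e-05 + 7.70/0.135 + 5.51/1.25 = 1.021e+05 d.
q = Δh / Σ(b_i/K_i) = 8.13 / 1.021e+05 = 7.963e-05 m/day.
In each layer the seepage velocity is v_i = q/n_i, so the layer transit time is t_i = b_i·n_i / q:
  layer 1 (clean gravel): t_1 = 13.9 × 0.27 / 7.963e-05 = 47133 d
  layer 2 (clay): t_2 = 6.50 × 0.05 / 7.963e-05 = 4082 d
  layer 3 (silty sand): t_3 = 7.70 × 0.17 / 7.963e-05 = 16439 d
  layer 4 (fine sand): t_4 = 5.51 × 0.20 / 7.963e-05 = 13840 d
Total t = Σ t_i = 81493 days = 223.1 years.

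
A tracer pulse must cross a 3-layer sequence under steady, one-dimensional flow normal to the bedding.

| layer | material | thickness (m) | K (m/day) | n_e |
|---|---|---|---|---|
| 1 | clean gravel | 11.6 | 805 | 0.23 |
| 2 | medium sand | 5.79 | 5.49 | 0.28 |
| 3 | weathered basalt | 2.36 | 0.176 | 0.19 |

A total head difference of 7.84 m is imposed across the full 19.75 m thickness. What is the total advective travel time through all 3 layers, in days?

With flow normal to the layers, continuity requires the same specific discharge q through every layer.
Σ(b_i/K_i) = 11.6/805 + 5.79/5.49 + 2.36/0.176 = 14.48 d.
q = Δh / Σ(b_i/K_i) = 7.84 / 14.48 = 0.5415 m/day.
In each layer the seepage velocity is v_i = q/n_i, so the layer transit time is t_i = b_i·n_i / q:
  layer 1 (clean gravel): t_1 = 11.6 × 0.23 / 0.5415 = 4.927 d
  layer 2 (medium sand): t_2 = 5.79 × 0.28 / 0.5415 = 2.994 d
  layer 3 (weathered basalt): t_3 = 2.36 × 0.19 / 0.5415 = 0.8281 d
Total t = Σ t_i = 8.749 days.

8.75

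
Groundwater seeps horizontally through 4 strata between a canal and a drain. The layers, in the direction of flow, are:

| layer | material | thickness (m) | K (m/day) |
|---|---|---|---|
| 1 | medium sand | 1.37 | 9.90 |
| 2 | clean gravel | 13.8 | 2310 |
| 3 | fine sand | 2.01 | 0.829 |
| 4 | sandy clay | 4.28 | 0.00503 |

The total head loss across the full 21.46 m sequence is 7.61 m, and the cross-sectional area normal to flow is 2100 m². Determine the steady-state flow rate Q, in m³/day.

Flow is perpendicular to layering, so the layers act in series and the equivalent K is the thickness-weighted harmonic mean.
Total thickness L = 1.37 + 13.8 + 2.01 + 4.28 = 21.46 m.
Σ(b_i/K_i) = 1.37/9.90 + 13.8/2310 + 2.01/0.829 + 4.28/0.00503 = 853.5 d.
K_eq = L / Σ(b_i/K_i) = 21.46 / 853.5 = 0.02514 m/day.
Q = K_eq · A · (Δh/L) = 0.02514 × 2100 × (7.61/21.46) = 18.72 m³/day.

18.7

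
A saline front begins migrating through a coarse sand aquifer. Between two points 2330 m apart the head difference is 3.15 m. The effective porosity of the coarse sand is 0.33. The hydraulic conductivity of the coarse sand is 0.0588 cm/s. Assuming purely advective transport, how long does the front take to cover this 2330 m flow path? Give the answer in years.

30.7

Convert K: 0.0588 cm/s × 864 = 50.80 m/day.
Hydraulic gradient i = Δh / L = 3.15 / 2330 = 0.001352.
Darcy flux q = K · i = 50.80 × 0.001352 = 0.06868 m/day.
Seepage velocity v = q / n_e = 0.06868 / 0.33 = 0.2081 m/day.
Travel time t = L / v = 2330 / 0.2081 = 11195 days = 30.65 years.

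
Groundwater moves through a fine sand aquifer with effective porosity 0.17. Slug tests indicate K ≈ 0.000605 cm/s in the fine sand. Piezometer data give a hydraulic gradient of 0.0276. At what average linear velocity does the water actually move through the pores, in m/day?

Convert K: 0.000605 cm/s × 864 = 0.5227 m/day.
Hydraulic gradient i = 0.0276.
Darcy flux q = K · i = 0.5227 × 0.02760 = 0.01443 m/day.
Seepage velocity v = q / n_e = 0.01443 / 0.17 = 0.08487 m/day.

0.0849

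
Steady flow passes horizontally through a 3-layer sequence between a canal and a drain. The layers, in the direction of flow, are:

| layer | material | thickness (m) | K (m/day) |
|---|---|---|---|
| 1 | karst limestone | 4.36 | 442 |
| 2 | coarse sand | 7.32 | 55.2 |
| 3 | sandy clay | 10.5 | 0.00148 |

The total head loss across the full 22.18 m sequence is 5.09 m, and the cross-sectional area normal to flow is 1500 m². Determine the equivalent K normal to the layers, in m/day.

Flow is perpendicular to layering, so the layers act in series and the equivalent K is the thickness-weighted harmonic mean.
Total thickness L = 4.36 + 7.32 + 10.5 = 22.18 m.
Σ(b_i/K_i) = 4.36/442 + 7.32/55.2 + 10.5/0.00148 = 7095 d.
K_eq = L / Σ(b_i/K_i) = 22.18 / 7095 = 0.003126 m/day.

0.00313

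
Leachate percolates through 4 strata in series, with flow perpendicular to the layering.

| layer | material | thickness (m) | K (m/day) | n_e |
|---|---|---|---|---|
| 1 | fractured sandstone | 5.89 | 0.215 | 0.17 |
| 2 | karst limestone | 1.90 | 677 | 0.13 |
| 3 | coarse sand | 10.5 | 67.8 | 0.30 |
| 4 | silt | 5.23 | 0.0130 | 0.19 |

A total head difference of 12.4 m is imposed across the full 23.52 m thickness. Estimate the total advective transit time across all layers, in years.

With flow normal to the layers, continuity requires the same specific discharge q through every layer.
Σ(b_i/K_i) = 5.89/0.215 + 1.90/677 + 10.5/67.8 + 5.23/0.0130 = 429.9 d.
q = Δh / Σ(b_i/K_i) = 12.4 / 429.9 = 0.02885 m/day.
In each layer the seepage velocity is v_i = q/n_i, so the layer transit time is t_i = b_i·n_i / q:
  layer 1 (fractured sandstone): t_1 = 5.89 × 0.17 / 0.02885 = 34.71 d
  layer 2 (karst limestone): t_2 = 1.90 × 0.13 / 0.02885 = 8.563 d
  layer 3 (coarse sand): t_3 = 10.5 × 0.30 / 0.02885 = 109.2 d
  layer 4 (silt): t_4 = 5.23 × 0.19 / 0.02885 = 34.45 d
Total t = Σ t_i = 186.9 days = 0.5118 years.

0.512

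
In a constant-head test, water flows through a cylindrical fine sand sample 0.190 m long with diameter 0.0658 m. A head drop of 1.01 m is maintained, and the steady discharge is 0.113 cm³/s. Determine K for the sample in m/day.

0.540

Cross-sectional area A = π·(d/2)² = π × (0.0658/2)² = 0.003400 m².
Convert discharge: 0.113 cm³/s = 1.130e-07 m³/s.
Darcy's law rearranged: K = Q·L / (A·Δh) = 1.130e-07 × 0.190 / (0.003400 × 1.01) = 6.251e-06 m/s = 0.5401 m/day.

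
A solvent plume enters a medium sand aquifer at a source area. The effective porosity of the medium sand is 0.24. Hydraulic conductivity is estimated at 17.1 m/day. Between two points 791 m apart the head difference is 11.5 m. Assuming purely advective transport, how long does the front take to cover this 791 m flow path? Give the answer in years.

2.09

Hydraulic gradient i = Δh / L = 11.5 / 791 = 0.01454.
Darcy flux q = K · i = 17.10 × 0.01454 = 0.2486 m/day.
Seepage velocity v = q / n_e = 0.2486 / 0.24 = 1.036 m/day.
Travel time t = L / v = 791 / 1.036 = 763.6 days = 2.091 years.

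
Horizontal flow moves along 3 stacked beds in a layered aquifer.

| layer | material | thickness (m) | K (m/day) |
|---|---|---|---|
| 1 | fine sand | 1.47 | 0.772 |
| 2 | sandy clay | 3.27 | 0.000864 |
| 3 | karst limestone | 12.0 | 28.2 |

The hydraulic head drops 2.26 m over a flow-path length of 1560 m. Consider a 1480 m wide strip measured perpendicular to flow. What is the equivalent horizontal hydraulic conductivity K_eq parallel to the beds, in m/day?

20.3

Flow is parallel to layering, so each bed carries its own Darcy discharge and the transmissivities add.
Σ(K_i·b_i) = 0.772×1.47 + 0.000864×3.27 + 28.2×12.0 = 339.5 m²/day.
Total thickness b = 16.74 m, so K_eq = Σ(K_i·b_i)/b = 20.28 m/day.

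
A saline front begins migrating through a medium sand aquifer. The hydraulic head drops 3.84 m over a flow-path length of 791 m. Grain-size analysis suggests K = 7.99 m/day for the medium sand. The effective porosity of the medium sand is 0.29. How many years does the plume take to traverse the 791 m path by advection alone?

Hydraulic gradient i = Δh / L = 3.84 / 791 = 0.004855.
Darcy flux q = K · i = 7.990 × 0.004855 = 0.03879 m/day.
Seepage velocity v = q / n_e = 0.03879 / 0.29 = 0.1338 m/day.
Travel time t = L / v = 791 / 0.1338 = 5914 days = 16.19 years.

16.2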